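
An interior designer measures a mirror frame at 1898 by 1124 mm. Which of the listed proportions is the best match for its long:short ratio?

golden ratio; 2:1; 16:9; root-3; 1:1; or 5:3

5:3

Ratio = 1898 / 1124 ≈ 1.689.
Distances: golden ratio 1.618 (Δ 0.071); 2:1 2.000 (Δ 0.311); 16:9 1.778 (Δ 0.089); root-3 1.732 (Δ 0.043); 1:1 1.000 (Δ 0.689); 5:3 1.667 (Δ 0.022).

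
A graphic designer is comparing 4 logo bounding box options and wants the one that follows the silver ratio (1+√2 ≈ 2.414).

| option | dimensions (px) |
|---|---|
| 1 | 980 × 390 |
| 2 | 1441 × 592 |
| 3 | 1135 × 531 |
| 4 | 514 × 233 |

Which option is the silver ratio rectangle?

Target silver ratio ≈ 2.414.
1: 2.513 (Δ0.099)  2: 2.434 (Δ0.020)  3: 2.137 (Δ0.277)  4: 2.206 (Δ0.208)

2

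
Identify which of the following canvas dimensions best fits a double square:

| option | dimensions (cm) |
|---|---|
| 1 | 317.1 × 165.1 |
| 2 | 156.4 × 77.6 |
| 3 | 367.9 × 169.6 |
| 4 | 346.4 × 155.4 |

Ratios (long/short): 1 ≈ 1.921; 2 ≈ 2.015; 3 ≈ 2.169; 4 ≈ 2.229.
2:1 ≈ 2.000; option 2 is nearest (Δ 0.015).

2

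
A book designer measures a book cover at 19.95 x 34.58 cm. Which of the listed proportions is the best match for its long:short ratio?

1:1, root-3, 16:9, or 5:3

34.58/19.95 ≈ 1.733. Nearest candidates are root-3 (1.732, off by 0.001) and 16:9 (1.778, off by 0.045).

root-3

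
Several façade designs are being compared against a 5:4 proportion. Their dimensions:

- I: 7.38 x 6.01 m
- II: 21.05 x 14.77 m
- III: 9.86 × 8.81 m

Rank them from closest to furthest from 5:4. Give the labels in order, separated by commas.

I, III, II

Ratios: I = 7.38 / 6.01 ≈ 1.228; II = 21.05 / 14.77 ≈ 1.425; III = 9.86 / 8.81 ≈ 1.119.
|Δ from 1.250|: I 0.022; II 0.175; III 0.131.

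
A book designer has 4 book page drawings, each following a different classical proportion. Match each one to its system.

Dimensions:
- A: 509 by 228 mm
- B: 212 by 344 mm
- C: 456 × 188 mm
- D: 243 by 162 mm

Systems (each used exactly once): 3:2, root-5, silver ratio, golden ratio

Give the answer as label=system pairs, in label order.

A=root-5, B=golden ratio, C=silver ratio, D=3:2

Ratios: A ≈ 2.232; B ≈ 1.623; C ≈ 2.426; D ≈ 1.500.
Targets: 3:2 ≈ 1.500; root-5 ≈ 2.236; silver ratio ≈ 2.414; golden ratio ≈ 1.618.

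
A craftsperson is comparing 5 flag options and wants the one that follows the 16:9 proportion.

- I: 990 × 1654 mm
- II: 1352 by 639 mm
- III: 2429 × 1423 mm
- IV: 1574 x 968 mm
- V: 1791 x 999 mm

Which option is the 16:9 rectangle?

Target 16:9 ≈ 1.778.
I: 1.671 (Δ0.107)  II: 2.116 (Δ0.338)  III: 1.707 (Δ0.071)  IV: 1.626 (Δ0.152)  V: 1.793 (Δ0.015)

V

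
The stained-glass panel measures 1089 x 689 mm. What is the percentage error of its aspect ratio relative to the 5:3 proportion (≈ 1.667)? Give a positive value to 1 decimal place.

5.2%

Ratio = 1089 / 689 ≈ 1.5806.
Ideal 5:3 ≈ 1.6667. |1.5806 − 1.6667| / 1.6667 ≈ 5.17% → 5.2%.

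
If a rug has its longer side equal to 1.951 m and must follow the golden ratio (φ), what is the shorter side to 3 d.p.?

1.206 m

golden ratio ≈ 1.61803.
Shorter side = 1.951 ÷ 1.61803 ≈ 1.20579 → 1.206 m.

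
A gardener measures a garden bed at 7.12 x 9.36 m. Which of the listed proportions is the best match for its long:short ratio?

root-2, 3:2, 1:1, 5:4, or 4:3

9.36/7.12 ≈ 1.315. Nearest candidates are 4:3 (1.333, off by 0.018) and 5:4 (1.250, off by 0.065).

4:3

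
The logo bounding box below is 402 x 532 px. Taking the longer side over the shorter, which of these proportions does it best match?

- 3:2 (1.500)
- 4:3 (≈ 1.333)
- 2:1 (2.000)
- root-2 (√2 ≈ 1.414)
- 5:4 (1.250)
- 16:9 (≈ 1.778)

4:3

532/402 ≈ 1.323. Nearest candidates are 4:3 (1.333, off by 0.010) and 5:4 (1.250, off by 0.073).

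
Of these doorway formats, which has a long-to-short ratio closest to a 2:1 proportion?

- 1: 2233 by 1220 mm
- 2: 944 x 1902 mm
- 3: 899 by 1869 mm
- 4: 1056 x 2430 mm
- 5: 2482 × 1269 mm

2

Target 2:1 ≈ 2.000.
1: 1.830 (Δ0.170)  2: 2.015 (Δ0.015)  3: 2.079 (Δ0.079)  4: 2.301 (Δ0.301)  5: 1.956 (Δ0.044)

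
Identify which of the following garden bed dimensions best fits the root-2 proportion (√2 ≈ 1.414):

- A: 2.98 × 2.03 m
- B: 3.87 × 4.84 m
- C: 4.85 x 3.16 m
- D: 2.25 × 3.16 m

D

Target root-2 ≈ 1.414.
A: 1.468 (Δ0.054)  B: 1.251 (Δ0.163)  C: 1.535 (Δ0.121)  D: 1.404 (Δ0.010)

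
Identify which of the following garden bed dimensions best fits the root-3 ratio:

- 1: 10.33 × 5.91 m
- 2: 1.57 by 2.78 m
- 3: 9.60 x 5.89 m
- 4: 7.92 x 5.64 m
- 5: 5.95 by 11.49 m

1

Target root-3 ≈ 1.732.
1: 1.748 (Δ0.016)  2: 1.771 (Δ0.039)  3: 1.630 (Δ0.102)  4: 1.404 (Δ0.328)  5: 1.931 (Δ0.199)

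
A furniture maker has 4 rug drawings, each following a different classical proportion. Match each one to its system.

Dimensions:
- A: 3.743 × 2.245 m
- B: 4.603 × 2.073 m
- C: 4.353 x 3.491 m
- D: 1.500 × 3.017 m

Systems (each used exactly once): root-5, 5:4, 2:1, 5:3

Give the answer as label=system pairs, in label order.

A = 3.743/2.245 ≈ 1.667 → 5:3 (1.667)
B = 4.603/2.073 ≈ 2.220 → root-5 (2.236)
C = 4.353/3.491 ≈ 1.247 → 5:4 (1.250)
D = 3.017/1.500 ≈ 2.011 → 2:1 (2.000)

A=5:3, B=root-5, C=5:4, D=2:1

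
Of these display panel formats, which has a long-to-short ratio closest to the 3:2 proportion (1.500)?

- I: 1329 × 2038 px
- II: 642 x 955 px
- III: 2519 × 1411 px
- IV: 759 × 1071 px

II

Target 3:2 ≈ 1.500.
I: 1.533 (Δ0.033)  II: 1.488 (Δ0.012)  III: 1.785 (Δ0.285)  IV: 1.411 (Δ0.089)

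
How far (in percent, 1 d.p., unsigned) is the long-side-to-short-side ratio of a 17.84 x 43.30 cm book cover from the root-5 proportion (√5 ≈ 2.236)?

Ratio = 43.30 / 17.84 ≈ 2.4271.
Ideal root-5 ≈ 2.2361. |2.4271 − 2.2361| / 2.2361 ≈ 8.54% → 8.5%.

8.5%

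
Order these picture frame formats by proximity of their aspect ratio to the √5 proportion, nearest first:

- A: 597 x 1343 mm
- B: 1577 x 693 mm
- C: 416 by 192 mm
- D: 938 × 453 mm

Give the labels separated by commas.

A, B, C, D

Ratios: A = 1343 / 597 ≈ 2.250; B = 1577 / 693 ≈ 2.276; C = 416 / 192 ≈ 2.167; D = 938 / 453 ≈ 2.071.
|Δ from 2.236|: A 0.014; B 0.040; C 0.069; D 0.165.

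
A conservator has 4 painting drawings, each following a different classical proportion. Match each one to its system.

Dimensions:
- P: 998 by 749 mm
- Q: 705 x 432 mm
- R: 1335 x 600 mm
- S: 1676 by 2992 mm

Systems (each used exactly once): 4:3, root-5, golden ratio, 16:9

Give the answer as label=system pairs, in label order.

P=4:3, Q=golden ratio, R=root-5, S=16:9

P = 998/749 ≈ 1.332 → 4:3 (1.333)
Q = 705/432 ≈ 1.632 → golden ratio (1.618)
R = 1335/600 ≈ 2.225 → root-5 (2.236)
S = 2992/1676 ≈ 1.785 → 16:9 (1.778)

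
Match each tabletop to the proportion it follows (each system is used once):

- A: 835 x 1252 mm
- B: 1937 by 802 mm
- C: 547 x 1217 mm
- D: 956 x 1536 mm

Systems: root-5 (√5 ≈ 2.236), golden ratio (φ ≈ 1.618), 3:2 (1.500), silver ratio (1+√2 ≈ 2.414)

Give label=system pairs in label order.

A=3:2, B=silver ratio, C=root-5, D=golden ratio

A = 1252/835 ≈ 1.499 → 3:2 (1.500)
B = 1937/802 ≈ 2.415 → silver ratio (2.414)
C = 1217/547 ≈ 2.225 → root-5 (2.236)
D = 1536/956 ≈ 1.607 → golden ratio (1.618)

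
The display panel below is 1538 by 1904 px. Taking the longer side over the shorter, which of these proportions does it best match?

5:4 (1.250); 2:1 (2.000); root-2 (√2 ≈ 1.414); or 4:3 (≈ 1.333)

1904/1538 ≈ 1.238. Nearest candidates are 5:4 (1.250, off by 0.012) and 4:3 (1.333, off by 0.095).

5:4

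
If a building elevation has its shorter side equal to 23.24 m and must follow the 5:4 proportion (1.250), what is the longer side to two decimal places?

29.05 m

5:4 = 1.25000.
Longer side = 23.24 × 1.25000 ≈ 29.0500 → 29.05 m.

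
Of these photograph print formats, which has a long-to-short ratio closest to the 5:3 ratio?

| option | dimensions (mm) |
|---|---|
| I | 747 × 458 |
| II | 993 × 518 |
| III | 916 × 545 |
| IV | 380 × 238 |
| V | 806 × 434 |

III

Ratios (long/short): I ≈ 1.631; II ≈ 1.917; III ≈ 1.681; IV ≈ 1.597; V ≈ 1.857.
5:3 ≈ 1.667; option III is nearest (Δ 0.014).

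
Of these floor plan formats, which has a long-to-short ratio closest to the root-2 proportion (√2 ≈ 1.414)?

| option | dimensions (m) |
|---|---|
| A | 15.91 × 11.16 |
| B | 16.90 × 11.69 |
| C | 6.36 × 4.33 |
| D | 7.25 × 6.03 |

A

Ratios (long/short): A ≈ 1.426; B ≈ 1.446; C ≈ 1.469; D ≈ 1.202.
root-2 ≈ 1.414; option A is nearest (Δ 0.012).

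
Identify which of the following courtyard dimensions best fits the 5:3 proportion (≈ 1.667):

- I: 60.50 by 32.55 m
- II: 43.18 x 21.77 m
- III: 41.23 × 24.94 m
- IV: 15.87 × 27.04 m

III

Target 5:3 ≈ 1.667.
I: 1.859 (Δ0.192)  II: 1.983 (Δ0.316)  III: 1.653 (Δ0.014)  IV: 1.704 (Δ0.037)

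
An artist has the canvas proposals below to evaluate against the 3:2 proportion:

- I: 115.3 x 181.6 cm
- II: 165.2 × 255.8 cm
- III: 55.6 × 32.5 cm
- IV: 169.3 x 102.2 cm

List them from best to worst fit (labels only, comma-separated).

Ratios: I = 181.6 / 115.3 ≈ 1.575; II = 255.8 / 165.2 ≈ 1.548; III = 55.6 / 32.5 ≈ 1.711; IV = 169.3 / 102.2 ≈ 1.657.
|Δ from 1.500|: I 0.075; II 0.048; III 0.211; IV 0.157.

II, I, IV, III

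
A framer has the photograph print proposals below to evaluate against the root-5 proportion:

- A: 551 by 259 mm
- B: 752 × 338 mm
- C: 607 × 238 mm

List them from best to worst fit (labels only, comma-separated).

B, A, C

Ratios: A = 551 / 259 ≈ 2.127; B = 752 / 338 ≈ 2.225; C = 607 / 238 ≈ 2.550.
|Δ from 2.236|: A 0.109; B 0.011; C 0.314.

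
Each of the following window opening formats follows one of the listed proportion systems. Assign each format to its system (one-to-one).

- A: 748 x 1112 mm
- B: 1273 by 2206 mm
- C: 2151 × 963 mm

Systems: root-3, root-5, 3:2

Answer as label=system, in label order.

A=3:2, B=root-3, C=root-5

A = 1112/748 ≈ 1.487 → 3:2 (1.500)
B = 2206/1273 ≈ 1.733 → root-3 (1.732)
C = 2151/963 ≈ 2.234 → root-5 (2.236)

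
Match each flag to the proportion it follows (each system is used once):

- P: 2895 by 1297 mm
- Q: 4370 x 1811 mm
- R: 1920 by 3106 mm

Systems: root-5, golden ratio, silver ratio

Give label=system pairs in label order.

P = 2895/1297 ≈ 2.232 → root-5 (2.236)
Q = 4370/1811 ≈ 2.413 → silver ratio (2.414)
R = 3106/1920 ≈ 1.618 → golden ratio (1.618)

P=root-5, Q=silver ratio, R=golden ratio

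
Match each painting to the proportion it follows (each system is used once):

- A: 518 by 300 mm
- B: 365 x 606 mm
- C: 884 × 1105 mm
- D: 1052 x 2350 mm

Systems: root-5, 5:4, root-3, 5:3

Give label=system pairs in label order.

A=root-3, B=5:3, C=5:4, D=root-5

A = 518/300 ≈ 1.727 → root-3 (1.732)
B = 606/365 ≈ 1.660 → 5:3 (1.667)
C = 1105/884 ≈ 1.250 → 5:4 (1.250)
D = 2350/1052 ≈ 2.234 → root-5 (2.236)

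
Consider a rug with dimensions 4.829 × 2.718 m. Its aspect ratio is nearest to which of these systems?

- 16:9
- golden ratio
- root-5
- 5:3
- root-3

16:9

4.829/2.718 ≈ 1.777. Nearest candidates are 16:9 (1.778, off by 0.001) and root-3 (1.732, off by 0.045).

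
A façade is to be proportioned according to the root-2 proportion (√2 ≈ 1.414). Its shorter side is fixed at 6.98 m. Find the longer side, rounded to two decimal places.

root-2 ≈ 1.41421.
Longer side = 6.98 × 1.41421 ≈ 9.8712 → 9.87 m.

9.87 m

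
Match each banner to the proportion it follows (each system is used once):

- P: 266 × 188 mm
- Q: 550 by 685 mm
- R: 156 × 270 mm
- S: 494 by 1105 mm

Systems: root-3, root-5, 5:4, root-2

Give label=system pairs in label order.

Ratios: P ≈ 1.415; Q ≈ 1.245; R ≈ 1.731; S ≈ 2.237.
Targets: root-3 ≈ 1.732; root-5 ≈ 2.236; 5:4 ≈ 1.250; root-2 ≈ 1.414.

P=root-2, Q=5:4, R=root-3, S=root-5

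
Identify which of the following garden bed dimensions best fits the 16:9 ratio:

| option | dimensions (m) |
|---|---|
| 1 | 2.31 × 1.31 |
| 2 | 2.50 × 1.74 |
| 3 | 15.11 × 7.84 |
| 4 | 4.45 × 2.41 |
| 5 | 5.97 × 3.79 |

1

Ratios (long/short): 1 ≈ 1.763; 2 ≈ 1.437; 3 ≈ 1.927; 4 ≈ 1.846; 5 ≈ 1.575.
16:9 ≈ 1.778; option 1 is nearest (Δ 0.015).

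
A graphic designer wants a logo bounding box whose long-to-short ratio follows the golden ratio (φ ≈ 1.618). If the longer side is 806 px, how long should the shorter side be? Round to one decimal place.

golden ratio ≈ 1.61803.
Shorter side = 806 ÷ 1.61803 ≈ 498.137 → 498.1 px.

498.1 px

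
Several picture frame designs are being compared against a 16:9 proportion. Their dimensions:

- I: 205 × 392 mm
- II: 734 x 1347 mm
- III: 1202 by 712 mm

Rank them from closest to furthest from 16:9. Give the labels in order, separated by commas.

II, III, I

Ratios: I = 392 / 205 ≈ 1.912; II = 1347 / 734 ≈ 1.835; III = 1202 / 712 ≈ 1.688.
|Δ from 1.778|: I 0.134; II 0.057; III 0.090.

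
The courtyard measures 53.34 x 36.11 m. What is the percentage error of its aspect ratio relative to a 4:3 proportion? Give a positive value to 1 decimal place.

10.8%

Ratio = 53.34 / 36.11 ≈ 1.4772.
Ideal 4:3 ≈ 1.3333. |1.4772 − 1.3333| / 1.3333 ≈ 10.79% → 10.8%.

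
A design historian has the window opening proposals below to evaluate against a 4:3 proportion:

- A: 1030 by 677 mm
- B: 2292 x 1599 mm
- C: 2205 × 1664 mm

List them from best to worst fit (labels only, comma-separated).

A: 1030/677 ≈ 1.521 → |1.521 − 1.333| = 0.188
B: 2292/1599 ≈ 1.433 → |1.433 − 1.333| = 0.100
C: 2205/1664 ≈ 1.325 → |1.325 − 1.333| = 0.008

C, B, A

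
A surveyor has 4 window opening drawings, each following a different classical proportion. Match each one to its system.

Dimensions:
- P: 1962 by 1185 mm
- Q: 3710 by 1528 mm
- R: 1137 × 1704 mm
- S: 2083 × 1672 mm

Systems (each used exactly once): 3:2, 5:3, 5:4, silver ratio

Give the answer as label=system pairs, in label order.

P = 1962/1185 ≈ 1.656 → 5:3 (1.667)
Q = 3710/1528 ≈ 2.428 → silver ratio (2.414)
R = 1704/1137 ≈ 1.499 → 3:2 (1.500)
S = 2083/1672 ≈ 1.246 → 5:4 (1.250)

P=5:3, Q=silver ratio, R=3:2, S=5:4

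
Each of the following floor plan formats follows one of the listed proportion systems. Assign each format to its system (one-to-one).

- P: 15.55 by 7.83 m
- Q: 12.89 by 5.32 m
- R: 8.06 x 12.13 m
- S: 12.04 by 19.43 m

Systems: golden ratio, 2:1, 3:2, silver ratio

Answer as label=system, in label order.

P=2:1, Q=silver ratio, R=3:2, S=golden ratio

Ratios: P ≈ 1.986; Q ≈ 2.423; R ≈ 1.505; S ≈ 1.614.
Targets: golden ratio ≈ 1.618; 2:1 ≈ 2.000; 3:2 ≈ 1.500; silver ratio ≈ 2.414.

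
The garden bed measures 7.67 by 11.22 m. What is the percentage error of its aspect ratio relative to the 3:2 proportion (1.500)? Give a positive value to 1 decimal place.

Ratio = 11.22 / 7.67 ≈ 1.4628.
Ideal 3:2 = 1.5000. |1.4628 − 1.5000| / 1.5000 ≈ 2.48% → 2.5%.

2.5%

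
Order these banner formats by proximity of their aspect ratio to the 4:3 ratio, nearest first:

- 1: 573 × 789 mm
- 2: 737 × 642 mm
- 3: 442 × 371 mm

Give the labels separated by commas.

1: 789/573 ≈ 1.377 → |1.377 − 1.333| = 0.044
2: 737/642 ≈ 1.148 → |1.148 − 1.333| = 0.185
3: 442/371 ≈ 1.191 → |1.191 − 1.333| = 0.142

1, 3, 2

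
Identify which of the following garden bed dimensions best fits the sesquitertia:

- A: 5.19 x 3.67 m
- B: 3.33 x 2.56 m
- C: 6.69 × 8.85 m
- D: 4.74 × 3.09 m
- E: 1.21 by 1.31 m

C

Target 4:3 ≈ 1.333.
A: 1.414 (Δ0.081)  B: 1.301 (Δ0.032)  C: 1.323 (Δ0.010)  D: 1.534 (Δ0.201)  E: 1.083 (Δ0.250)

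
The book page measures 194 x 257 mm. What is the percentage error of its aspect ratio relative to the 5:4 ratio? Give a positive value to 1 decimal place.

6.0%

Ratio = 257 / 194 ≈ 1.3247.
Ideal 5:4 = 1.2500. |1.3247 − 1.2500| / 1.2500 ≈ 5.98% → 6.0%.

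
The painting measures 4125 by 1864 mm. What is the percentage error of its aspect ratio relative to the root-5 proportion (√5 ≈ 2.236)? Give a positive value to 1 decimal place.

Ratio = 4125 / 1864 ≈ 2.2130.
Ideal root-5 ≈ 2.2361. |2.2130 − 2.2361| / 2.2361 ≈ 1.03% → 1.0%.

1.0%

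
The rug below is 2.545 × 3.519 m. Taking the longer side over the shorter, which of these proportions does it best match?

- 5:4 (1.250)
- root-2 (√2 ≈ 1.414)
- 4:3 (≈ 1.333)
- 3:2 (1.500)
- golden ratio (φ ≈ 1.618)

Ratio = 3.519 / 2.545 ≈ 1.383.
Distances: 5:4 1.250 (Δ 0.133); root-2 1.414 (Δ 0.031); 4:3 1.333 (Δ 0.050); 3:2 1.500 (Δ 0.117); golden ratio 1.618 (Δ 0.235).

root-2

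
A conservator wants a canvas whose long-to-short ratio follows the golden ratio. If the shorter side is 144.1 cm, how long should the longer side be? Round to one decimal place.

golden ratio ≈ 1.61803.
Longer side = 144.1 × 1.61803 ≈ 233.158 → 233.2 cm.

233.2 cm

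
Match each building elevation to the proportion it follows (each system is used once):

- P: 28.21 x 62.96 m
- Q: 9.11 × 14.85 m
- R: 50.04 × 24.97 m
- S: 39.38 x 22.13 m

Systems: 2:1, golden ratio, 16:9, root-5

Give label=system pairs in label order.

P=root-5, Q=golden ratio, R=2:1, S=16:9

Ratios: P ≈ 2.232; Q ≈ 1.630; R ≈ 2.004; S ≈ 1.779.
Targets: 2:1 ≈ 2.000; golden ratio ≈ 1.618; 16:9 ≈ 1.778; root-5 ≈ 2.236.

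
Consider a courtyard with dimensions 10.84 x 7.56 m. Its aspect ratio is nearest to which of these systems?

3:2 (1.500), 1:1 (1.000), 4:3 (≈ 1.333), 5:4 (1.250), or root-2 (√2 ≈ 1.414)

root-2

Ratio = 10.84 / 7.56 ≈ 1.434.
Distances: 3:2 1.500 (Δ 0.066); 1:1 1.000 (Δ 0.434); 4:3 1.333 (Δ 0.101); 5:4 1.250 (Δ 0.184); root-2 1.414 (Δ 0.020).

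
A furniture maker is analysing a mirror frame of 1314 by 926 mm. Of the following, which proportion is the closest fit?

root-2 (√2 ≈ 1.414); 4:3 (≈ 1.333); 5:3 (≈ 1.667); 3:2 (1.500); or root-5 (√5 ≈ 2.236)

root-2

Ratio = 1314 / 926 ≈ 1.419.
Distances: root-2 1.414 (Δ 0.005); 4:3 1.333 (Δ 0.086); 5:3 1.667 (Δ 0.248); 3:2 1.500 (Δ 0.081); root-5 2.236 (Δ 0.817).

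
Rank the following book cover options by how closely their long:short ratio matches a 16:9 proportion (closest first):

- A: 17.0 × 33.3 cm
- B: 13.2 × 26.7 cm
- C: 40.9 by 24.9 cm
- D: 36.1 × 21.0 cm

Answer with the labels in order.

A: 33.3/17.0 ≈ 1.959 → |1.959 − 1.778| = 0.181
B: 26.7/13.2 ≈ 2.023 → |2.023 − 1.778| = 0.245
C: 40.9/24.9 ≈ 1.643 → |1.643 − 1.778| = 0.135
D: 36.1/21.0 ≈ 1.719 → |1.719 − 1.778| = 0.059

D, C, A, B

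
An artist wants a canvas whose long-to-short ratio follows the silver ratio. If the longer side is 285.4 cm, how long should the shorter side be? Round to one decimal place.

118.2 cm

silver ratio ≈ 2.41421.
Shorter side = 285.4 ÷ 2.41421 ≈ 118.217 → 118.2 cm.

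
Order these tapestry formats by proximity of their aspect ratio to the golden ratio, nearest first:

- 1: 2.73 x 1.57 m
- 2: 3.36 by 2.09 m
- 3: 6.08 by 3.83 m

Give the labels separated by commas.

2, 3, 1

1: 2.73/1.57 ≈ 1.739 → |1.739 − 1.618| = 0.121
2: 3.36/2.09 ≈ 1.608 → |1.608 − 1.618| = 0.010
3: 6.08/3.83 ≈ 1.587 → |1.587 − 1.618| = 0.031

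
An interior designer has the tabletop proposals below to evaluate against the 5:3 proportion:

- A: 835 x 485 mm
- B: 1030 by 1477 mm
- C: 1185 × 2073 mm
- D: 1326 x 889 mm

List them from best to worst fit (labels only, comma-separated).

Ratios: A = 835 / 485 ≈ 1.722; B = 1477 / 1030 ≈ 1.434; C = 2073 / 1185 ≈ 1.749; D = 1326 / 889 ≈ 1.492.
|Δ from 1.667|: A 0.055; B 0.233; C 0.082; D 0.175.

A, C, D, B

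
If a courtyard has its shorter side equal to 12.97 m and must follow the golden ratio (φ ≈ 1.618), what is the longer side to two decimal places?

20.99 m

golden ratio ≈ 1.61803.
Longer side = 12.97 × 1.61803 ≈ 20.9858 → 20.99 m.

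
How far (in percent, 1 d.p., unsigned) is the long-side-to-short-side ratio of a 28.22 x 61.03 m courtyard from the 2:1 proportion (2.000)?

Ratio = 61.03 / 28.22 ≈ 2.1627.
Ideal 2:1 = 2.0000. |2.1627 − 2.0000| / 2.0000 ≈ 8.14% → 8.1%.

8.1%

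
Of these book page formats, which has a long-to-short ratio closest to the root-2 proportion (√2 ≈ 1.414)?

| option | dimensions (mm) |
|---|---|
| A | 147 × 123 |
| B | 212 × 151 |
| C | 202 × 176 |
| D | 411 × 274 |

Target root-2 ≈ 1.414.
A: 1.195 (Δ0.219)  B: 1.404 (Δ0.010)  C: 1.148 (Δ0.266)  D: 1.500 (Δ0.086)

B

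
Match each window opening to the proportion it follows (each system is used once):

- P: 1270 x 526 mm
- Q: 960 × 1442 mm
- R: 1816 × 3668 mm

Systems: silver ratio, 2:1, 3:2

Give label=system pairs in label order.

P=silver ratio, Q=3:2, R=2:1

P = 1270/526 ≈ 2.414 → silver ratio (2.414)
Q = 1442/960 ≈ 1.502 → 3:2 (1.500)
R = 3668/1816 ≈ 2.020 → 2:1 (2.000)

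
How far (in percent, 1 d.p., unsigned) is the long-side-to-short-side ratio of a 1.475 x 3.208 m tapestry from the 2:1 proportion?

8.7%

Ratio = 3.208 / 1.475 ≈ 2.1749.
Ideal 2:1 = 2.0000. |2.1749 − 2.0000| / 2.0000 ≈ 8.75% → 8.7%.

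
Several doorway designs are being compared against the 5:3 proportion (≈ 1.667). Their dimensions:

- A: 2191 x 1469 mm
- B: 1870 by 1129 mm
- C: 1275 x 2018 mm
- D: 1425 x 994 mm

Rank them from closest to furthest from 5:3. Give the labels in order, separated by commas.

A: 2191/1469 ≈ 1.491 → |1.491 − 1.667| = 0.176
B: 1870/1129 ≈ 1.656 → |1.656 − 1.667| = 0.011
C: 2018/1275 ≈ 1.583 → |1.583 − 1.667| = 0.084
D: 1425/994 ≈ 1.434 → |1.434 − 1.667| = 0.233

B, C, A, D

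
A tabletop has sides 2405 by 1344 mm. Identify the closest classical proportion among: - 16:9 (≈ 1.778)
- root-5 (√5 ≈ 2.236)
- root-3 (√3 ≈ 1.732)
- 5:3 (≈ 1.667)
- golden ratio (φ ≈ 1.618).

16:9

2405/1344 ≈ 1.789. Nearest candidates are 16:9 (1.778, off by 0.011) and root-3 (1.732, off by 0.057).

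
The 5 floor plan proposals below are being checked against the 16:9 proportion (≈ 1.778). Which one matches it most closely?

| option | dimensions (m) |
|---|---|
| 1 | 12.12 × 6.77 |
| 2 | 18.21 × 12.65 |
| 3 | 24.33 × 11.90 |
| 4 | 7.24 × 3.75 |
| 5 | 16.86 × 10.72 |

Ratios (long/short): 1 ≈ 1.790; 2 ≈ 1.440; 3 ≈ 2.045; 4 ≈ 1.931; 5 ≈ 1.573.
16:9 ≈ 1.778; option 1 is nearest (Δ 0.012).

1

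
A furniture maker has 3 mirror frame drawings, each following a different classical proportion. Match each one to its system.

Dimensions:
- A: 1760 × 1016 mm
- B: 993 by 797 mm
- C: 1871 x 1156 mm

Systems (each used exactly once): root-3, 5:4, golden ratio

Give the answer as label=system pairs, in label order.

Ratios: A ≈ 1.732; B ≈ 1.246; C ≈ 1.619.
Targets: root-3 ≈ 1.732; 5:4 ≈ 1.250; golden ratio ≈ 1.618.

A=root-3, B=5:4, C=golden ratio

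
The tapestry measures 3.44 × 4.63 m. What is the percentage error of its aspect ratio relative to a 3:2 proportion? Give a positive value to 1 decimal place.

Ratio = 4.63 / 3.44 ≈ 1.3459.
Ideal 3:2 = 1.5000. |1.3459 − 1.5000| / 1.5000 ≈ 10.27% → 10.3%.

10.3%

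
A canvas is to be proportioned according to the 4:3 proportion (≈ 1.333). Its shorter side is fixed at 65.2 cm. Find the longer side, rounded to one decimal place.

4:3 ≈ 1.33333.
Longer side = 65.2 × 1.33333 ≈ 86.933 → 86.9 cm.

86.9 cm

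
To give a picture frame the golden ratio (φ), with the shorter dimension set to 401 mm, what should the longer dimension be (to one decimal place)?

golden ratio ≈ 1.61803.
Longer side = 401 × 1.61803 ≈ 648.830 → 648.8 mm.

648.8 mm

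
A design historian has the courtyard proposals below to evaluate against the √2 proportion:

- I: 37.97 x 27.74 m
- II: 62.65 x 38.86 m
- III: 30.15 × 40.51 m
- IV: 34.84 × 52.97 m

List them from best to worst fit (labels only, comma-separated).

I: 37.97/27.74 ≈ 1.369 → |1.369 − 1.414| = 0.045
II: 62.65/38.86 ≈ 1.612 → |1.612 − 1.414| = 0.198
III: 40.51/30.15 ≈ 1.344 → |1.344 − 1.414| = 0.070
IV: 52.97/34.84 ≈ 1.520 → |1.520 − 1.414| = 0.106

I, III, IV, II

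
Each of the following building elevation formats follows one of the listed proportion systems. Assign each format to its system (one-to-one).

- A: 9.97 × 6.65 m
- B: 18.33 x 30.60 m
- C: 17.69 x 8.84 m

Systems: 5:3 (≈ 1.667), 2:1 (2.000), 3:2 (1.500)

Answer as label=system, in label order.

Ratios: A ≈ 1.499; B ≈ 1.669; C ≈ 2.001.
Targets: 5:3 ≈ 1.667; 2:1 ≈ 2.000; 3:2 ≈ 1.500.

A=3:2, B=5:3, C=2:1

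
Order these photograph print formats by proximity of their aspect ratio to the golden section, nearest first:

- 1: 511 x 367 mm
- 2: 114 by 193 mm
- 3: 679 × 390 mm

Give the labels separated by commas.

2, 3, 1

1: 511/367 ≈ 1.392 → |1.392 − 1.618| = 0.226
2: 193/114 ≈ 1.693 → |1.693 − 1.618| = 0.075
3: 679/390 ≈ 1.741 → |1.741 − 1.618| = 0.123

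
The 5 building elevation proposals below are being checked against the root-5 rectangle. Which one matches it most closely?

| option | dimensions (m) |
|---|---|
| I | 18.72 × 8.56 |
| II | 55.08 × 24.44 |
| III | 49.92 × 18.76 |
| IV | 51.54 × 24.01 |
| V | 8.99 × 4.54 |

II

Target root-5 ≈ 2.236.
I: 2.187 (Δ0.049)  II: 2.254 (Δ0.018)  III: 2.661 (Δ0.425)  IV: 2.147 (Δ0.089)  V: 1.980 (Δ0.256)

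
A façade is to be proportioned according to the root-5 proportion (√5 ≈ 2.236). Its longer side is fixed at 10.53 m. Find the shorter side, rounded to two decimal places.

root-5 ≈ 2.23607.
Shorter side = 10.53 ÷ 2.23607 ≈ 4.7092 → 4.71 m.

4.71 m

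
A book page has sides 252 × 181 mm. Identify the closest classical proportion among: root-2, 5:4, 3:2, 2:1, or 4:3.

root-2

252/181 ≈ 1.392. Nearest candidates are root-2 (1.414, off by 0.022) and 4:3 (1.333, off by 0.059).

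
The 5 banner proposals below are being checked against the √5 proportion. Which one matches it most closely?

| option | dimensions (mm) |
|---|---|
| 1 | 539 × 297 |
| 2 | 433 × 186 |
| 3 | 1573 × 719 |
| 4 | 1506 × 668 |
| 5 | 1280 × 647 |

4

Target root-5 ≈ 2.236.
1: 1.815 (Δ0.421)  2: 2.328 (Δ0.092)  3: 2.188 (Δ0.048)  4: 2.254 (Δ0.018)  5: 1.978 (Δ0.258)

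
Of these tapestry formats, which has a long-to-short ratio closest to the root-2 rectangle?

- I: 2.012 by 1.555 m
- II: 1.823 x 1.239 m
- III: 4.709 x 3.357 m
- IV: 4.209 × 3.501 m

Target root-2 ≈ 1.414.
I: 1.294 (Δ0.120)  II: 1.471 (Δ0.057)  III: 1.403 (Δ0.011)  IV: 1.202 (Δ0.212)

III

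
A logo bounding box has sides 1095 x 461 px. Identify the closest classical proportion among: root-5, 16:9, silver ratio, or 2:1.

silver ratio

1095/461 ≈ 2.375. Nearest candidates are silver ratio (2.414, off by 0.039) and root-5 (2.236, off by 0.139).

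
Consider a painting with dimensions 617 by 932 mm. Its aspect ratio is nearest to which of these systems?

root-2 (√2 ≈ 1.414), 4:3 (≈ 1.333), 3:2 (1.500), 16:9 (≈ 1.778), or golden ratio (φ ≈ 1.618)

3:2

Ratio = 932 / 617 ≈ 1.511.
Distances: root-2 1.414 (Δ 0.097); 4:3 1.333 (Δ 0.178); 3:2 1.500 (Δ 0.011); 16:9 1.778 (Δ 0.267); golden ratio 1.618 (Δ 0.107).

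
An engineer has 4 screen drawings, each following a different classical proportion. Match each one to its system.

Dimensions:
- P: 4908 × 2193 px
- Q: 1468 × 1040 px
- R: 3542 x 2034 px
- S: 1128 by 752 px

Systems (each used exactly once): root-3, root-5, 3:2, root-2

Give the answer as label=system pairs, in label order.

P=root-5, Q=root-2, R=root-3, S=3:2

P = 4908/2193 ≈ 2.238 → root-5 (2.236)
Q = 1468/1040 ≈ 1.412 → root-2 (1.414)
R = 3542/2034 ≈ 1.741 → root-3 (1.732)
S = 1128/752 ≈ 1.500 → 3:2 (1.500)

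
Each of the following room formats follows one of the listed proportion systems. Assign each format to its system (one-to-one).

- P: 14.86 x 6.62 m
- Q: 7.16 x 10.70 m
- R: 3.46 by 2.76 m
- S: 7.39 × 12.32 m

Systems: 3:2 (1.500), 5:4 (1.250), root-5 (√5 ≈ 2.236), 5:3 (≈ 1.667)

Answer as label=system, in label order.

P=root-5, Q=3:2, R=5:4, S=5:3

P = 14.86/6.62 ≈ 2.245 → root-5 (2.236)
Q = 10.70/7.16 ≈ 1.494 → 3:2 (1.500)
R = 3.46/2.76 ≈ 1.254 → 5:4 (1.250)
S = 12.32/7.39 ≈ 1.667 → 5:3 (1.667)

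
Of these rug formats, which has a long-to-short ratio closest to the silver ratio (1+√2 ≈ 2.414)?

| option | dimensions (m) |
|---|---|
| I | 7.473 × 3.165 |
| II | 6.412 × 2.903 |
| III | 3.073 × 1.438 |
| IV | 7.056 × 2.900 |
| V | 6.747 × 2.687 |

Ratios (long/short): I ≈ 2.361; II ≈ 2.209; III ≈ 2.137; IV ≈ 2.433; V ≈ 2.511.
silver ratio ≈ 2.414; option IV is nearest (Δ 0.019).

IV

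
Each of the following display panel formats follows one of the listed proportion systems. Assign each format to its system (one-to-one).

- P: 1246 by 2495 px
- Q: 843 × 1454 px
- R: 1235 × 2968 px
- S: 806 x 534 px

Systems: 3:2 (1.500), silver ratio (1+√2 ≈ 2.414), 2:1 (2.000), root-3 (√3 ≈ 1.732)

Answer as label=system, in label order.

P=2:1, Q=root-3, R=silver ratio, S=3:2

Ratios: P ≈ 2.002; Q ≈ 1.725; R ≈ 2.403; S ≈ 1.509.
Targets: 3:2 ≈ 1.500; silver ratio ≈ 2.414; 2:1 ≈ 2.000; root-3 ≈ 1.732.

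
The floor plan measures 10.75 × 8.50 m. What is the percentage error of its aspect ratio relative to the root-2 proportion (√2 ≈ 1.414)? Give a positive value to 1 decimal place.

Ratio = 10.75 / 8.50 ≈ 1.2647.
Ideal root-2 ≈ 1.4142. |1.2647 − 1.4142| / 1.4142 ≈ 10.57% → 10.6%.

10.6%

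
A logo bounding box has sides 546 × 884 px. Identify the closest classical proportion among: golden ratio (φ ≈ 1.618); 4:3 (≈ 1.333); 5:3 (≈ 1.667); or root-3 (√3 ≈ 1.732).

golden ratio

Ratio = 884 / 546 ≈ 1.619.
Distances: golden ratio 1.618 (Δ 0.001); 4:3 1.333 (Δ 0.286); 5:3 1.667 (Δ 0.048); root-3 1.732 (Δ 0.113).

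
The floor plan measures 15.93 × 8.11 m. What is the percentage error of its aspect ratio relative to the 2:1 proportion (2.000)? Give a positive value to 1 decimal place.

1.8%

Ratio = 15.93 / 8.11 ≈ 1.9642.
Ideal 2:1 = 2.0000. |1.9642 − 2.0000| / 2.0000 ≈ 1.79% → 1.8%.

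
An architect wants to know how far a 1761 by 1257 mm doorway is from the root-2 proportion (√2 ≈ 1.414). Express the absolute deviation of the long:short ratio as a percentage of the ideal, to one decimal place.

0.9%

Ratio = 1761 / 1257 ≈ 1.4010.
Ideal root-2 ≈ 1.4142. |1.4010 − 1.4142| / 1.4142 ≈ 0.93% → 0.9%.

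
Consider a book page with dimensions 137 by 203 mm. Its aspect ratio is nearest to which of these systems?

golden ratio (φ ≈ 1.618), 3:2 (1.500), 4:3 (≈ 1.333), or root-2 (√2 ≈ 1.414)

203/137 ≈ 1.482. Nearest candidates are 3:2 (1.500, off by 0.018) and root-2 (1.414, off by 0.068).

3:2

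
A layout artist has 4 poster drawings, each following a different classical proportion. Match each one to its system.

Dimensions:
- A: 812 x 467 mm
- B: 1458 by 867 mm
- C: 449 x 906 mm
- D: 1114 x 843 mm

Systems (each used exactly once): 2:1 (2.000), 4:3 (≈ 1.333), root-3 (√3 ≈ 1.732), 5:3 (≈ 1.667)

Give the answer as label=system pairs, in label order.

Ratios: A ≈ 1.739; B ≈ 1.682; C ≈ 2.018; D ≈ 1.321.
Targets: 2:1 ≈ 2.000; 4:3 ≈ 1.333; root-3 ≈ 1.732; 5:3 ≈ 1.667.

A=root-3, B=5:3, C=2:1, D=4:3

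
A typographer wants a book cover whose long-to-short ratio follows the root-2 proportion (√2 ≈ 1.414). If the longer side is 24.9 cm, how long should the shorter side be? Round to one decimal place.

root-2 ≈ 1.41421.
Shorter side = 24.9 ÷ 1.41421 ≈ 17.607 → 17.6 cm.

17.6 cm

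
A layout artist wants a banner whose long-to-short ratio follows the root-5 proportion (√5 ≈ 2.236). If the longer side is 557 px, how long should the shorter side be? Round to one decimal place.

249.1 px

root-5 ≈ 2.23607.
Shorter side = 557 ÷ 2.23607 ≈ 249.098 → 249.1 px.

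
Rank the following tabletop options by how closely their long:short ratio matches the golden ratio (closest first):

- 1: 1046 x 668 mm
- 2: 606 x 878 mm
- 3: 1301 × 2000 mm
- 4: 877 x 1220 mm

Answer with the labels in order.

1, 3, 2, 4

Ratios: 1 = 1046 / 668 ≈ 1.566; 2 = 878 / 606 ≈ 1.449; 3 = 2000 / 1301 ≈ 1.537; 4 = 1220 / 877 ≈ 1.391.
|Δ from 1.618|: 1 0.052; 2 0.169; 3 0.081; 4 0.227.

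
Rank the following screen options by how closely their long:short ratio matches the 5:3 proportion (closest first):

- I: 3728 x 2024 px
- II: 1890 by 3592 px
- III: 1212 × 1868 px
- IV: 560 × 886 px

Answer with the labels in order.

IV, III, I, II

Ratios: I = 3728 / 2024 ≈ 1.842; II = 3592 / 1890 ≈ 1.901; III = 1868 / 1212 ≈ 1.541; IV = 886 / 560 ≈ 1.582.
|Δ from 1.667|: I 0.175; II 0.234; III 0.126; IV 0.085.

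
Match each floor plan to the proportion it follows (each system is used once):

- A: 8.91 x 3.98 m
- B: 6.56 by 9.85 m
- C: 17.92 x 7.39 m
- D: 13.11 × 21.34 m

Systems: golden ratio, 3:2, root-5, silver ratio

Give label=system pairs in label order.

Ratios: A ≈ 2.239; B ≈ 1.502; C ≈ 2.425; D ≈ 1.628.
Targets: golden ratio ≈ 1.618; 3:2 ≈ 1.500; root-5 ≈ 2.236; silver ratio ≈ 2.414.

A=root-5, B=3:2, C=silver ratio, D=golden ratio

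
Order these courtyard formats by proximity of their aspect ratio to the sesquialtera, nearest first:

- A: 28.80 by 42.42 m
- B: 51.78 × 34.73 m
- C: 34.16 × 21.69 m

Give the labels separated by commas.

B, A, C

Ratios: A = 42.42 / 28.80 ≈ 1.473; B = 51.78 / 34.73 ≈ 1.491; C = 34.16 / 21.69 ≈ 1.575.
|Δ from 1.500|: A 0.027; B 0.009; C 0.075.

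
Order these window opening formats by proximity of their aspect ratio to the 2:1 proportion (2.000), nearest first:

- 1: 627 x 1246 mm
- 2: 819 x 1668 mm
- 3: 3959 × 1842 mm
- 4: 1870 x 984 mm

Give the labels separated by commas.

1, 2, 4, 3

Ratios: 1 = 1246 / 627 ≈ 1.987; 2 = 1668 / 819 ≈ 2.037; 3 = 3959 / 1842 ≈ 2.149; 4 = 1870 / 984 ≈ 1.900.
|Δ from 2.000|: 1 0.013; 2 0.037; 3 0.149; 4 0.100.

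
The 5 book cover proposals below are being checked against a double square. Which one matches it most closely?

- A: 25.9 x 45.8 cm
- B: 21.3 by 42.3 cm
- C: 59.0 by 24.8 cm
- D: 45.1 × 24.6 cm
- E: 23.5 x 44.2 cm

B

Target 2:1 ≈ 2.000.
A: 1.768 (Δ0.232)  B: 1.986 (Δ0.014)  C: 2.379 (Δ0.379)  D: 1.833 (Δ0.167)  E: 1.881 (Δ0.119)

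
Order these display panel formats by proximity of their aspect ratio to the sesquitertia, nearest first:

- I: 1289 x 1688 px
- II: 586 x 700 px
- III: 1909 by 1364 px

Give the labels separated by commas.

I, III, II

Ratios: I = 1688 / 1289 ≈ 1.310; II = 700 / 586 ≈ 1.195; III = 1909 / 1364 ≈ 1.400.
|Δ from 1.333|: I 0.023; II 0.138; III 0.067.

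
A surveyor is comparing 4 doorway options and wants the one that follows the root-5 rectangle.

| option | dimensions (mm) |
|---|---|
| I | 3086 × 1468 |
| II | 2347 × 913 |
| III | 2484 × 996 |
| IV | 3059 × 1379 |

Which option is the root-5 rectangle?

Target root-5 ≈ 2.236.
I: 2.102 (Δ0.134)  II: 2.571 (Δ0.335)  III: 2.494 (Δ0.258)  IV: 2.218 (Δ0.018)

IV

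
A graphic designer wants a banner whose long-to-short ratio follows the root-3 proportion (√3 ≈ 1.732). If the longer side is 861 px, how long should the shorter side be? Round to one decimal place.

root-3 ≈ 1.73205.
Shorter side = 861 ÷ 1.73205 ≈ 497.099 → 497.1 px.

497.1 px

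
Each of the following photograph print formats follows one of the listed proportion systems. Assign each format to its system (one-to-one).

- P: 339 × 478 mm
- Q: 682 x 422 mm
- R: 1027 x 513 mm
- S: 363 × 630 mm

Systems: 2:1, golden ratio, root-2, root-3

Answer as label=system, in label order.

P=root-2, Q=golden ratio, R=2:1, S=root-3

Ratios: P ≈ 1.410; Q ≈ 1.616; R ≈ 2.002; S ≈ 1.736.
Targets: 2:1 ≈ 2.000; golden ratio ≈ 1.618; root-2 ≈ 1.414; root-3 ≈ 1.732.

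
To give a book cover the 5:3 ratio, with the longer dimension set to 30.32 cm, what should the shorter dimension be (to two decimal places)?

5:3 ≈ 1.66667.
Shorter side = 30.32 ÷ 1.66667 ≈ 18.1920 → 18.19 cm.

18.19 cm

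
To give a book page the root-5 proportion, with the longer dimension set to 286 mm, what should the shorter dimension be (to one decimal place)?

root-5 ≈ 2.23607.
Shorter side = 286 ÷ 2.23607 ≈ 127.903 → 127.9 mm.

127.9 mm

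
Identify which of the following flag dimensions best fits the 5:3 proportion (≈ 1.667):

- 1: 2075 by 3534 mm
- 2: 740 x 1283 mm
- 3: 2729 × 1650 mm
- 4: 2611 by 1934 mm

3

Target 5:3 ≈ 1.667.
1: 1.703 (Δ0.036)  2: 1.734 (Δ0.067)  3: 1.654 (Δ0.013)  4: 1.350 (Δ0.317)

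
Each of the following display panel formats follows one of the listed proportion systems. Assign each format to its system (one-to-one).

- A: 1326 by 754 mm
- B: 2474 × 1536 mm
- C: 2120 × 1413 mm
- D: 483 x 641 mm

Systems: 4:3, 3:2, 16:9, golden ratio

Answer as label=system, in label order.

A = 1326/754 ≈ 1.759 → 16:9 (1.778)
B = 2474/1536 ≈ 1.611 → golden ratio (1.618)
C = 2120/1413 ≈ 1.500 → 3:2 (1.500)
D = 641/483 ≈ 1.327 → 4:3 (1.333)

A=16:9, B=golden ratio, C=3:2, D=4:3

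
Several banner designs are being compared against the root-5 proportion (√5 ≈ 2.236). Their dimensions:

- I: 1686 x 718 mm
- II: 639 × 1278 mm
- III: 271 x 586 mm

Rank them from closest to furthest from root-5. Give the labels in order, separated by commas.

I: 1686/718 ≈ 2.348 → |2.348 − 2.236| = 0.112
II: 1278/639 ≈ 2.000 → |2.000 − 2.236| = 0.236
III: 586/271 ≈ 2.162 → |2.162 − 2.236| = 0.074

III, I, II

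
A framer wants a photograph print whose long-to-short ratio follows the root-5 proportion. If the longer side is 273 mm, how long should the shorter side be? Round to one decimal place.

root-5 ≈ 2.23607.
Shorter side = 273 ÷ 2.23607 ≈ 122.089 → 122.1 mm.

122.1 mm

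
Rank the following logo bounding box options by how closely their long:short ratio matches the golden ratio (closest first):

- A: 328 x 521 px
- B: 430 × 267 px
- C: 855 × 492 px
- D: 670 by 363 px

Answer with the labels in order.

B, A, C, D

A: 521/328 ≈ 1.588 → |1.588 − 1.618| = 0.030
B: 430/267 ≈ 1.610 → |1.610 − 1.618| = 0.008
C: 855/492 ≈ 1.738 → |1.738 − 1.618| = 0.120
D: 670/363 ≈ 1.846 → |1.846 − 1.618| = 0.228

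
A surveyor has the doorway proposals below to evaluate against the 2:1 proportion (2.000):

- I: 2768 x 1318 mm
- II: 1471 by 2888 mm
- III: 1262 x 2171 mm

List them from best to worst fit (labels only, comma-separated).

Ratios: I = 2768 / 1318 ≈ 2.100; II = 2888 / 1471 ≈ 1.963; III = 2171 / 1262 ≈ 1.720.
|Δ from 2.000|: I 0.100; II 0.037; III 0.280.

II, I, III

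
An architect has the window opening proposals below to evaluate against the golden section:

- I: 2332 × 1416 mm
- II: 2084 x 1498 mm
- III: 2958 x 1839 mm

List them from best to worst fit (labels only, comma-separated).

III, I, II

Ratios: I = 2332 / 1416 ≈ 1.647; II = 2084 / 1498 ≈ 1.391; III = 2958 / 1839 ≈ 1.608.
|Δ from 1.618|: I 0.029; II 0.227; III 0.010.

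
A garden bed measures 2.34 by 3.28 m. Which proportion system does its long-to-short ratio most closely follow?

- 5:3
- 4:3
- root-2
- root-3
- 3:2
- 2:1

root-2

Ratio = 3.28 / 2.34 ≈ 1.402.
Distances: 5:3 1.667 (Δ 0.265); 4:3 1.333 (Δ 0.069); root-2 1.414 (Δ 0.012); root-3 1.732 (Δ 0.330); 3:2 1.500 (Δ 0.098); 2:1 2.000 (Δ 0.598).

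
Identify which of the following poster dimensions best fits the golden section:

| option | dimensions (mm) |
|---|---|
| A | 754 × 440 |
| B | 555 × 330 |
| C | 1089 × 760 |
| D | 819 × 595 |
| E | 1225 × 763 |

Target golden ratio ≈ 1.618.
A: 1.714 (Δ0.096)  B: 1.682 (Δ0.064)  C: 1.433 (Δ0.185)  D: 1.376 (Δ0.242)  E: 1.606 (Δ0.012)

E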